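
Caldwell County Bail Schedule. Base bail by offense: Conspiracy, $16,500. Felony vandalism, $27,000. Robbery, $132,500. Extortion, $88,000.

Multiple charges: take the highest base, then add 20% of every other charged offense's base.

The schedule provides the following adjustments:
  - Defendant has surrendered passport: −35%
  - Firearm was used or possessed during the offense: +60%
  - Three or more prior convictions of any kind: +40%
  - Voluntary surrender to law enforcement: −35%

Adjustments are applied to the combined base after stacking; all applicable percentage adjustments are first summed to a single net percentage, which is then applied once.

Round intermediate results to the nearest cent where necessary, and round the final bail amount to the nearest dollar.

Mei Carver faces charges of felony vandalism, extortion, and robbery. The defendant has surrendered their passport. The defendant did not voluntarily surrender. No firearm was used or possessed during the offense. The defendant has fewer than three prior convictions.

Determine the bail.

Base amounts from the schedule: felony vandalism $27,000; extortion $88,000; robbery $132,500.
Stacking rule: highest base plus 20% of each additional charge. Highest is robbery at $132,500. Additional: $27,000 × 20% = $5,400; $88,000 × 20% = $17,600. Combined base = $132,500 + $23,000 = $155,500.
Defendant has surrendered passport (−35%): $155,500 × 0.65 = $101,075.

$101,075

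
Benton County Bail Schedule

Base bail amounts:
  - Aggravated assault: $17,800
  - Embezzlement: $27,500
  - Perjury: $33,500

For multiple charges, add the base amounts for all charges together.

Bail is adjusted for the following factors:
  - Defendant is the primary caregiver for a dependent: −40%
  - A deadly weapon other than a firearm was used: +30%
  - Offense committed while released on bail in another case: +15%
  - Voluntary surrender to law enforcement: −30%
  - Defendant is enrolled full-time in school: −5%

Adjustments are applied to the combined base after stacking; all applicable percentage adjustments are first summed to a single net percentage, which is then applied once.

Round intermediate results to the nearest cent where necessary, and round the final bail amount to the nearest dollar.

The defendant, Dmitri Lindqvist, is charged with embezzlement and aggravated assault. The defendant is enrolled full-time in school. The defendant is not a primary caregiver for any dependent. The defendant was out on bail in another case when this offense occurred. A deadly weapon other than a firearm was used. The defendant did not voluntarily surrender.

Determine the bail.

Base amounts from the schedule: embezzlement $27,500; aggravated assault $17,800.
Stacking rule: sum of all bases. $27,500 + $17,800 = $45,300.
Net percentage adjustment: +30% +15% −5% = +40%. $45,300 × 1.4 = $63,420.

$63,420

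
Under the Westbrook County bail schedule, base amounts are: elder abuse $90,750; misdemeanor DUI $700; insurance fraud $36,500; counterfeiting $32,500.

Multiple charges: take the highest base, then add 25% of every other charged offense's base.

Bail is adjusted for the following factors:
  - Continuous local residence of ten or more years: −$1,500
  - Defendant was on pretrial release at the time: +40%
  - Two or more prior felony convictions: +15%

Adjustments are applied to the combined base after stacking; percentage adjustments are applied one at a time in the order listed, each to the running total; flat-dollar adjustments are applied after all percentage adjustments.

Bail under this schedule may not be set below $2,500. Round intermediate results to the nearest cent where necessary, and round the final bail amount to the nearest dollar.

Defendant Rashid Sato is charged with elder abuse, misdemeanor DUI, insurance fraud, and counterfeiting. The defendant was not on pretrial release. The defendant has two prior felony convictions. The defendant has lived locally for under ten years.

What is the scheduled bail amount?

Base amounts from the schedule: elder abuse $90,750; misdemeanor DUI $700; insurance fraud $36,500; counterfeiting $32,500.
Stacking rule: highest base plus 25% of each additional charge. Highest is elder abuse at $90,750. Additional: $700 × 25% = $175; $36,500 × 25% = $9,125; $32,500 × 25% = $8,125. Combined base = $90,750 + $17,425 = $108,175.
Two or more prior felony convictions (+15%): $108,175 × 1.15 = $124,401.25.
$124,401.25 is at or above the $2,500 minimum.
Rounded to the nearest dollar: $124,401.

$124,401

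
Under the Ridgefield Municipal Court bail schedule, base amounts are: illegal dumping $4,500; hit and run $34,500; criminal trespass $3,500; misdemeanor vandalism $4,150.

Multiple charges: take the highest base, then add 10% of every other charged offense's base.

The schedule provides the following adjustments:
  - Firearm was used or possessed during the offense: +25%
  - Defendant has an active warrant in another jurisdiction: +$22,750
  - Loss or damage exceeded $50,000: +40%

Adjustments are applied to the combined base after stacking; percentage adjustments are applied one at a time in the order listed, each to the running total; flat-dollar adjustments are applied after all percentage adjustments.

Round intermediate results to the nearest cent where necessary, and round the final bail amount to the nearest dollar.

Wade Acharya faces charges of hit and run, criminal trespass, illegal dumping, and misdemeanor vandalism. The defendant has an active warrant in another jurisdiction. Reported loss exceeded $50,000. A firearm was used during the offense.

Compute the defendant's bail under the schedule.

Base amounts from the schedule: hit and run $34,500; criminal trespass $3,500; illegal dumping $4,500; misdemeanor vandalism $4,150.
Stacking rule: highest base plus 10% of each additional charge. Highest is hit and run at $34,500. Additional: $3,500 × 10% = $350; $4,500 × 10% = $450; $4,150 × 10% = $415. Combined base = $34,500 + $1,215 = $35,715.
Firearm was used or possessed during the offense (+25%): $35,715 × 1.25 = $44,643.75.
Loss or damage exceeded $50,000 (+40%): $44,643.75 × 1.4 = $62,501.25.
Defendant has an active warrant in another jurisdiction (+$22,750 flat): $62,501.25 + $22,750 = $85,251.25.
Rounded to the nearest dollar: $85,251.

$85,251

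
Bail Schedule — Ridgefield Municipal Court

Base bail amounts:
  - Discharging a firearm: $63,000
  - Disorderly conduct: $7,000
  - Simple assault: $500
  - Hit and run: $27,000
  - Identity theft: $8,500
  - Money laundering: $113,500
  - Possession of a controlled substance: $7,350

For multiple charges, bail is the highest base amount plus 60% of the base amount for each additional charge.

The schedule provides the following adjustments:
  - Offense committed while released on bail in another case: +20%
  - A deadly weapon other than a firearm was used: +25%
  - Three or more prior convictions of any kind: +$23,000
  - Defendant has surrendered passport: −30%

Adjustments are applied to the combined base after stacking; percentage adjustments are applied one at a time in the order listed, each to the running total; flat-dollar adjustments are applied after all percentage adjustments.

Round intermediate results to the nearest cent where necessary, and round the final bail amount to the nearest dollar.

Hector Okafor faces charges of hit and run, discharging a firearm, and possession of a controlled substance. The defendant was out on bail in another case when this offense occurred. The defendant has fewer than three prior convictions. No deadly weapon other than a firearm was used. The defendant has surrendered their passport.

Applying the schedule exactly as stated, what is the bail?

$70,232

Base amounts from the schedule: hit and run $27,000; discharging a firearm $63,000; possession of a controlled substance $7,350.
Stacking rule: highest base plus 60% of each additional charge. Highest is discharging a firearm at $63,000. Additional: $27,000 × 60% = $16,200; $7,350 × 60% = $4,410. Combined base = $63,000 + $20,610 = $83,610.
Offense committed while released on bail in another case (+20%): $83,610 × 1.2 = $100,332.
Defendant has surrendered passport (−30%): $100,332 × 0.7 = $70,232.40.
Rounded to the nearest dollar: $70,232.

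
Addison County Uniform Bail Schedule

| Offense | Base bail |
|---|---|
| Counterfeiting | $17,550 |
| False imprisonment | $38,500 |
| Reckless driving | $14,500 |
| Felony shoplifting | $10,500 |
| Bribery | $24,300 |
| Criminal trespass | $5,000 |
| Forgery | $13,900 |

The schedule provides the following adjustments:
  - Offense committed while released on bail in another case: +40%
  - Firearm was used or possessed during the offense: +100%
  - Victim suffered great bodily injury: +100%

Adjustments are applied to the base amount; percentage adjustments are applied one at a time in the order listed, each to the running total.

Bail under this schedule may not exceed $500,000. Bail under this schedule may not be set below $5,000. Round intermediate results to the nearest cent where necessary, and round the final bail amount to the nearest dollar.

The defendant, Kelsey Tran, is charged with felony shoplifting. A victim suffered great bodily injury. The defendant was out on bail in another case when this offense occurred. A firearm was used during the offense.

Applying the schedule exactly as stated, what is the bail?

$58,800

Base amounts from the schedule: felony shoplifting $10,500.
Single charge. Combined base = $10,500.
Offense committed while released on bail in another case (+40%): $10,500 × 1.4 = $14,700.
Firearm was used or possessed during the offense (+100%): $14,700 × 2 = $29,400.
Victim suffered great bodily injury (+100%): $29,400 × 2 = $58,800.
$58,800 is within the $500,000 maximum.
$58,800 is at or above the $5,000 minimum.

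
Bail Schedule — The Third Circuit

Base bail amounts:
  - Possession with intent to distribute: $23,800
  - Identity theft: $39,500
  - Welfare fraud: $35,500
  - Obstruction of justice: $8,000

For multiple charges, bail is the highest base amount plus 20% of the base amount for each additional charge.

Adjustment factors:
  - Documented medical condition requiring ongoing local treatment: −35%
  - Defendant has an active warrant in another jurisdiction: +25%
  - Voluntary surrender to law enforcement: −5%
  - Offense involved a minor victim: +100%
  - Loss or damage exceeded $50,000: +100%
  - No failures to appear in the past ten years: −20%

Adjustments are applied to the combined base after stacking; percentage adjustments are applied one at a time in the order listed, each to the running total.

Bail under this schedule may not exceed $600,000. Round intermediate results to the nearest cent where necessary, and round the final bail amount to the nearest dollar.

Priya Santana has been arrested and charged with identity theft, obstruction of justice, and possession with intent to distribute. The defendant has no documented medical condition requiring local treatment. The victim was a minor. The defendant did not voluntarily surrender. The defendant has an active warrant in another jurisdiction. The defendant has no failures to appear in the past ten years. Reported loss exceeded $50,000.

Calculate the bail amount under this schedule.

$183,440

Base amounts from the schedule: identity theft $39,500; obstruction of justice $8,000; possession with intent to distribute $23,800.
Stacking rule: highest base plus 20% of each additional charge. Highest is identity theft at $39,500. Additional: $8,000 × 20% = $1,600; $23,800 × 20% = $4,760. Combined base = $39,500 + $6,360 = $45,860.
Defendant has an active warrant in another jurisdiction (+25%): $45,860 × 1.25 = $57,325.
Offense involved a minor victim (+100%): $57,325 × 2 = $114,650.
Loss or damage exceeded $50,000 (+100%): $114,650 × 2 = $229,300.
No failures to appear in the past ten years (−20%): $229,300 × 0.8 = $183,440.
$183,440 is within the $600,000 maximum.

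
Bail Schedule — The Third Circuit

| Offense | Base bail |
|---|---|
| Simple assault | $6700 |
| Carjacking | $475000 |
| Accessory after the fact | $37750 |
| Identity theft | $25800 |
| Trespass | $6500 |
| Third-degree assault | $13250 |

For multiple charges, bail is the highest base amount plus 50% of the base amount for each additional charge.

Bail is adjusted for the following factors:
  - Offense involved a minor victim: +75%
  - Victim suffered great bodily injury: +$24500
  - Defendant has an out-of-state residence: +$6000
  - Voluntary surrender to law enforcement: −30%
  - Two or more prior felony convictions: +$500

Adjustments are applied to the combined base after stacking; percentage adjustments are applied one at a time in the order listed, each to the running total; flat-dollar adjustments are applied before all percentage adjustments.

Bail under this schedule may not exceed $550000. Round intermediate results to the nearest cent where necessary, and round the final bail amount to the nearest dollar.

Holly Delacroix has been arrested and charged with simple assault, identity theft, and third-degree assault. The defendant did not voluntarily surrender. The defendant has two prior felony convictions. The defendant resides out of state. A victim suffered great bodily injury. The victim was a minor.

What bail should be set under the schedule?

Base amounts from the schedule: simple assault $6700; identity theft $25800; third-degree assault $13250.
Stacking rule: highest base plus 50% of each additional charge. Highest is identity theft at $25800. Additional: $6700 × 50% = $3350; $13250 × 50% = $6625. Combined base = $25800 + $9975 = $35775.
Victim suffered great bodily injury (+$24500 flat): $35775 + $24500 = $60275.
Defendant has an out-of-state residence (+$6000 flat): $60275 + $6000 = $66275.
Two or more prior felony convictions (+$500 flat): $66275 + $500 = $66775.
Offense involved a minor victim (+75%): $66775 × 1.75 = $116856.25.
$116856.25 is within the $550000 maximum.
Rounded to the nearest dollar: $116856.

$116856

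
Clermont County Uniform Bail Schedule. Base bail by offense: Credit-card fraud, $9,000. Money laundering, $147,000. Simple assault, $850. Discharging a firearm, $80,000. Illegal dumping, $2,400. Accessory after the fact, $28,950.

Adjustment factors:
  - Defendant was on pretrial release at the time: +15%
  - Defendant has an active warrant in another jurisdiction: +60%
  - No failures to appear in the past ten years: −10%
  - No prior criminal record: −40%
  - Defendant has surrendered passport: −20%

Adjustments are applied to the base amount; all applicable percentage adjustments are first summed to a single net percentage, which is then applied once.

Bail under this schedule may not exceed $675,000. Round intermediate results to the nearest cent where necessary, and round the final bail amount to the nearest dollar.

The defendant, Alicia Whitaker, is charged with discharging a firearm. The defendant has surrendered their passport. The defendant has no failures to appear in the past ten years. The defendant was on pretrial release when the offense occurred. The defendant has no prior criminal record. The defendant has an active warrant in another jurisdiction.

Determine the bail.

$84,000

Base amounts from the schedule: discharging a firearm $80,000.
Single charge. Combined base = $80,000.
Net percentage adjustment: +15% +60% −10% −40% −20% = +5%. $80,000 × 1.05 = $84,000.
$84,000 is within the $675,000 maximum.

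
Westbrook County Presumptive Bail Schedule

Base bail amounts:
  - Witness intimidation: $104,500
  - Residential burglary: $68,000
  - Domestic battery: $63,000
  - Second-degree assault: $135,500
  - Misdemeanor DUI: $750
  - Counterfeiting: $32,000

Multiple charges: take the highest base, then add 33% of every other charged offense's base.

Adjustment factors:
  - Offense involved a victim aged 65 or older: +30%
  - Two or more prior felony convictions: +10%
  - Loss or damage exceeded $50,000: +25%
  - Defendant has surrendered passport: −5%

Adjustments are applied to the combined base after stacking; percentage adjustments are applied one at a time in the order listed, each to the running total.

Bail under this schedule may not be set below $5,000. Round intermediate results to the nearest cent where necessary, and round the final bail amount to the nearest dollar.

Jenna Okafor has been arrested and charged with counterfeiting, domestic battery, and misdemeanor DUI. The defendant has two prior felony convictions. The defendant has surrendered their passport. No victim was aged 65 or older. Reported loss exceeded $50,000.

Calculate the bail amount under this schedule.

Base amounts from the schedule: counterfeiting $32,000; domestic battery $63,000; misdemeanor DUI $750.
Stacking rule: highest base plus 33% of each additional charge. Highest is domestic battery at $63,000. Additional: $32,000 × 33% = $10,560; $750 × 33% = $247.50. Combined base = $63,000 + $10,807.50 = $73,807.50.
Two or more prior felony convictions (+10%): $73,807.50 × 1.1 = $81,188.25.
Loss or damage exceeded $50,000 (+25%): $81,188.25 × 1.25 = $101,485.31.
Defendant has surrendered passport (−5%): $101,485.31 × 0.95 = $96,411.04.
$96,411.04 is at or above the $5,000 minimum.
Rounded to the nearest dollar: $96,411.

$96,411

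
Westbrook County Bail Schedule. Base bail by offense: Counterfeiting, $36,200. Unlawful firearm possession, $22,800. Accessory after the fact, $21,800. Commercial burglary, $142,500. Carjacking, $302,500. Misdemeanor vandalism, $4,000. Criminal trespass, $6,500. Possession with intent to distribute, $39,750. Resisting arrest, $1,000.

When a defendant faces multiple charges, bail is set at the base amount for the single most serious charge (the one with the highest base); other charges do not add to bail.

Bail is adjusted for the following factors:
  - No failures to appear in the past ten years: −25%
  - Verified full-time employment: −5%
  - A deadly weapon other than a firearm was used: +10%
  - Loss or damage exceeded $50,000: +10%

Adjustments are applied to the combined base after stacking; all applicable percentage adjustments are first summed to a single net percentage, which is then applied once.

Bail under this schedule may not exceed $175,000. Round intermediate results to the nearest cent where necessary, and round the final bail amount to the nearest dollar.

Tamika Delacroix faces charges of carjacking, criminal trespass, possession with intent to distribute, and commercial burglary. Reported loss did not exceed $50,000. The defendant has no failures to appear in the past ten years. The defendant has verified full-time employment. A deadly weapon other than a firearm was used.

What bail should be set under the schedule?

Base amounts from the schedule: carjacking $302,500; criminal trespass $6,500; possession with intent to distribute $39,750; commercial burglary $142,500.
Stacking rule: use the highest base only. Highest is carjacking at $302,500. Combined base = $302,500.
Net percentage adjustment: −25% −5% +10% = −20%. $302,500 × 0.8 = $242,000.
Result $242,000 exceeds the maximum of $175,000; bail is capped at $175,000.

$175,000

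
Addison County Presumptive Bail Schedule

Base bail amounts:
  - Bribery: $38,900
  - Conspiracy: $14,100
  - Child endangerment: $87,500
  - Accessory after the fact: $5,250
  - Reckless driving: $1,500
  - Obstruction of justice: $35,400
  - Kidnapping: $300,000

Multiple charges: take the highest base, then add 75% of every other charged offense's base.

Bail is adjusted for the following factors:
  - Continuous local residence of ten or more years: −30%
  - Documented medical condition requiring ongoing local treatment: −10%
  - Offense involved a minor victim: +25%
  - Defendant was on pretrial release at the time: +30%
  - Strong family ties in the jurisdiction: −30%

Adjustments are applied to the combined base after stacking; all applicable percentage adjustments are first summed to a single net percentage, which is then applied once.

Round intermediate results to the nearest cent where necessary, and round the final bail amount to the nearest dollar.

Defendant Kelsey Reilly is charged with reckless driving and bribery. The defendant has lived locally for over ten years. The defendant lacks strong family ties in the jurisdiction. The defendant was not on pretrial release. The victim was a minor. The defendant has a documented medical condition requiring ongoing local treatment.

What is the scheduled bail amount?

$34,021

Base amounts from the schedule: reckless driving $1,500; bribery $38,900.
Stacking rule: highest base plus 75% of each additional charge. Highest is bribery at $38,900. Additional: $1,500 × 75% = $1,125. Combined base = $38,900 + $1,125 = $40,025.
Net percentage adjustment: −30% −10% +25% = −15%. $40,025 × 0.85 = $34,021.25.
Rounded to the nearest dollar: $34,021.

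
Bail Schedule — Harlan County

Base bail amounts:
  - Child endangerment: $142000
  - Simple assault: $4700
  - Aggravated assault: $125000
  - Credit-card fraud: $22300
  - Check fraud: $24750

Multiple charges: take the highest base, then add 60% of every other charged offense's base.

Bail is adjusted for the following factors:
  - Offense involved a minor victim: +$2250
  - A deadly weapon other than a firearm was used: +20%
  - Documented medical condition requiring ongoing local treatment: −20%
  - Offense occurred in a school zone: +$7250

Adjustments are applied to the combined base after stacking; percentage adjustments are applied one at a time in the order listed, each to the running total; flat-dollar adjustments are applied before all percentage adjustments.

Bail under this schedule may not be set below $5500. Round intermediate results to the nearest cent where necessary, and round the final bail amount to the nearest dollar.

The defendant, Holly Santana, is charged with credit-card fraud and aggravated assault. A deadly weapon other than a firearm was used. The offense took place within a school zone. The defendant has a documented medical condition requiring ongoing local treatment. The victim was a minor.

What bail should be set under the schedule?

$141965

Base amounts from the schedule: credit-card fraud $22300; aggravated assault $125000.
Stacking rule: highest base plus 60% of each additional charge. Highest is aggravated assault at $125000. Additional: $22300 × 60% = $13380. Combined base = $125000 + $13380 = $138380.
Offense involved a minor victim (+$2250 flat): $138380 + $2250 = $140630.
Offense occurred in a school zone (+$7250 flat): $140630 + $7250 = $147880.
A deadly weapon other than a firearm was used (+20%): $147880 × 1.2 = $177456.
Documented medical condition requiring ongoing local treatment (−20%): $177456 × 0.8 = $141964.80.
$141964.80 is at or above the $5500 minimum.
Rounded to the nearest dollar: $141965.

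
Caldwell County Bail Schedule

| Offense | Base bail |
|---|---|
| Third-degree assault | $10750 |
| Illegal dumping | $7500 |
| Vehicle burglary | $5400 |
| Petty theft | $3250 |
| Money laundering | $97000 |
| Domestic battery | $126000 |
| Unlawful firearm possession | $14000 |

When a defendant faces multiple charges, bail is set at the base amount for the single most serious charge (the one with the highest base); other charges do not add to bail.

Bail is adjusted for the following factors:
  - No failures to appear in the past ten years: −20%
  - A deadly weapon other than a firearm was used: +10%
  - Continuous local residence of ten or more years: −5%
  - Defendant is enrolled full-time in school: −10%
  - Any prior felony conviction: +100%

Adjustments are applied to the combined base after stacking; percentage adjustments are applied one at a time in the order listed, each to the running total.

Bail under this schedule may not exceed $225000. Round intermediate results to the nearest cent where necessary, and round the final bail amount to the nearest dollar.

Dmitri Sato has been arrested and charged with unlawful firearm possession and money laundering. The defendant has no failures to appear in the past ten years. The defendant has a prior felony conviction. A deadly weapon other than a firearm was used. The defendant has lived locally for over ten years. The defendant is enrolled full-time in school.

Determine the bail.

Base amounts from the schedule: unlawful firearm possession $14000; money laundering $97000.
Stacking rule: use the highest base only. Highest is money laundering at $97000. Combined base = $97000.
No failures to appear in the past ten years (−20%): $97000 × 0.8 = $77600.
A deadly weapon other than a firearm was used (+10%): $77600 × 1.1 = $85360.
Continuous local residence of ten or more years (−5%): $85360 × 0.95 = $81092.
Defendant is enrolled full-time in school (−10%): $81092 × 0.9 = $72982.80.
Any prior felony conviction (+100%): $72982.80 × 2 = $145965.60.
$145965.60 is within the $225000 maximum.
Rounded to the nearest dollar: $145966.

$145966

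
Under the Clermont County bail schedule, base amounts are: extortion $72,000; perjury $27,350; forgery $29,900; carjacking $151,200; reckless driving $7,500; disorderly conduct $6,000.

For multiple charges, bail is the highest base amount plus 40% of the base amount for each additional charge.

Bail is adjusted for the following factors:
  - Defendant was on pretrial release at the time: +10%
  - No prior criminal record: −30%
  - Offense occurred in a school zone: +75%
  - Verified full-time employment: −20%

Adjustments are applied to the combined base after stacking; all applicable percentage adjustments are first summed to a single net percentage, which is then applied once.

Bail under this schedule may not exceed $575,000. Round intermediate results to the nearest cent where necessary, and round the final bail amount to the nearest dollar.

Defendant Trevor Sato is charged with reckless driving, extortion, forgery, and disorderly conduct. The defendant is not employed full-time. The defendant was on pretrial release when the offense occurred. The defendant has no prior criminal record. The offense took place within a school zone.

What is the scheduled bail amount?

$138,508

Base amounts from the schedule: reckless driving $7,500; extortion $72,000; forgery $29,900; disorderly conduct $6,000.
Stacking rule: highest base plus 40% of each additional charge. Highest is extortion at $72,000. Additional: $7,500 × 40% = $3,000; $29,900 × 40% = $11,960; $6,000 × 40% = $2,400. Combined base = $72,000 + $17,360 = $89,360.
Net percentage adjustment: +10% −30% +75% = +55%. $89,360 × 1.55 = $138,508.
$138,508 is within the $575,000 maximum.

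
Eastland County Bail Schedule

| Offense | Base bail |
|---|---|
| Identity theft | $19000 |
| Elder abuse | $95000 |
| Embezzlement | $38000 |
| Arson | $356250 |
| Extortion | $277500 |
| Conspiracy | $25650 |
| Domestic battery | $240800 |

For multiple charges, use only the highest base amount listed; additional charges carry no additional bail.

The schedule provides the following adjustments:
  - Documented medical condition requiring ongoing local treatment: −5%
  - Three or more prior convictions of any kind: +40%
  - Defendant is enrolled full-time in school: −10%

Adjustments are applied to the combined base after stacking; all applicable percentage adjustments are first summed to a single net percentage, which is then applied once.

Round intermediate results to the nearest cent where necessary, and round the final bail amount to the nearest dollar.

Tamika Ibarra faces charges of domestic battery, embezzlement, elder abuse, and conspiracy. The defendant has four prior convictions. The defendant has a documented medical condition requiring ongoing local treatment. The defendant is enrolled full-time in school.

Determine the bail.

$301000

Base amounts from the schedule: domestic battery $240800; embezzlement $38000; elder abuse $95000; conspiracy $25650.
Stacking rule: use the highest base only. Highest is domestic battery at $240800. Combined base = $240800.
Net percentage adjustment: −5% +40% −10% = +25%. $240800 × 1.25 = $301000.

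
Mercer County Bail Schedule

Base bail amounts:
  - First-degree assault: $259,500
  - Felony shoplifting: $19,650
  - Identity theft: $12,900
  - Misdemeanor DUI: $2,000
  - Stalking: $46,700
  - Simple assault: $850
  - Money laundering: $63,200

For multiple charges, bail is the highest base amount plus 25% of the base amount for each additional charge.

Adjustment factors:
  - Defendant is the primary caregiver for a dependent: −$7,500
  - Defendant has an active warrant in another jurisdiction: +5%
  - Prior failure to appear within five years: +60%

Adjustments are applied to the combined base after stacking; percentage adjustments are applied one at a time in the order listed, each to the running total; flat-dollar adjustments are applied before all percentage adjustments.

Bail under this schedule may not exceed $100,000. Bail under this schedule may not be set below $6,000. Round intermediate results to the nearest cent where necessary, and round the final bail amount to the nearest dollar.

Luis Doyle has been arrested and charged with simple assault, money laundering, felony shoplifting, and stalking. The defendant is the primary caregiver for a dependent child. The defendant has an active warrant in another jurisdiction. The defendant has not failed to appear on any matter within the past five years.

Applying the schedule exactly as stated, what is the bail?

Base amounts from the schedule: simple assault $850; money laundering $63,200; felony shoplifting $19,650; stalking $46,700.
Stacking rule: highest base plus 25% of each additional charge. Highest is money laundering at $63,200. Additional: $850 × 25% = $212.50; $19,650 × 25% = $4,912.50; $46,700 × 25% = $11,675. Combined base = $63,200 + $16,800 = $80,000.
Defendant is the primary caregiver for a dependent (−$7,500 flat): $80,000 − $7,500 = $72,500.
Defendant has an active warrant in another jurisdiction (+5%): $72,500 × 1.05 = $76,125.
$76,125 is within the $100,000 maximum.
$76,125 is at or above the $6,000 minimum.

$76,125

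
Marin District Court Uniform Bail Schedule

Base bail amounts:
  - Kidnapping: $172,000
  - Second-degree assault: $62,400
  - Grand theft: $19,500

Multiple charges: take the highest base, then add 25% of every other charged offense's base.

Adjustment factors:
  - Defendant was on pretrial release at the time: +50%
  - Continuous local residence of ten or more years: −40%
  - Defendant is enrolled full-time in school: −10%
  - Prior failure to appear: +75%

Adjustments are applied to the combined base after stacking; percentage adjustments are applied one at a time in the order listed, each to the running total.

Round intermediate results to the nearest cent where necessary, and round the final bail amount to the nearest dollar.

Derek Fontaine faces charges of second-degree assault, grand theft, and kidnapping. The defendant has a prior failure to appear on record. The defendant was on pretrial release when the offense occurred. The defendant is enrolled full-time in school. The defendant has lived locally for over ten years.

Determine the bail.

Base amounts from the schedule: second-degree assault $62,400; grand theft $19,500; kidnapping $172,000.
Stacking rule: highest base plus 25% of each additional charge. Highest is kidnapping at $172,000. Additional: $62,400 × 25% = $15,600; $19,500 × 25% = $4,875. Combined base = $172,000 + $20,475 = $192,475.
Defendant was on pretrial release at the time (+50%): $192,475 × 1.5 = $288,712.50.
Continuous local residence of ten or more years (−40%): $288,712.50 × 0.6 = $173,227.50.
Defendant is enrolled full-time in school (−10%): $173,227.50 × 0.9 = $155,904.75.
Prior failure to appear (+75%): $155,904.75 × 1.75 = $272,833.31.
Rounded to the nearest dollar: $272,833.

$272,833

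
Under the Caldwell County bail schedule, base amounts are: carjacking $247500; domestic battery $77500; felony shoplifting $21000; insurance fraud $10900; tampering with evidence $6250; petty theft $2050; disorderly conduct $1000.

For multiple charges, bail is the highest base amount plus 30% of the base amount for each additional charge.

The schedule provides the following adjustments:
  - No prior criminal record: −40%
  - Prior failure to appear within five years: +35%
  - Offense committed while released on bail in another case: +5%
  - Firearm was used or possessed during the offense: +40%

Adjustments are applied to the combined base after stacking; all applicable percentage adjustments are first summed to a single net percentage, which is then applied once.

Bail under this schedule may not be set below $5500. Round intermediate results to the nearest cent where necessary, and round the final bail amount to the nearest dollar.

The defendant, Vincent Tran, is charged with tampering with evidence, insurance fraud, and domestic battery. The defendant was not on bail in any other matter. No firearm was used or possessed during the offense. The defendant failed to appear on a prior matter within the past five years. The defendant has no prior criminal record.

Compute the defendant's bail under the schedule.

$78513

Base amounts from the schedule: tampering with evidence $6250; insurance fraud $10900; domestic battery $77500.
Stacking rule: highest base plus 30% of each additional charge. Highest is domestic battery at $77500. Additional: $6250 × 30% = $1875; $10900 × 30% = $3270. Combined base = $77500 + $5145 = $82645.
Net percentage adjustment: −40% +35% = −5%. $82645 × 0.95 = $78512.75.
$78512.75 is at or above the $5500 minimum.
Rounded to the nearest dollar: $78513.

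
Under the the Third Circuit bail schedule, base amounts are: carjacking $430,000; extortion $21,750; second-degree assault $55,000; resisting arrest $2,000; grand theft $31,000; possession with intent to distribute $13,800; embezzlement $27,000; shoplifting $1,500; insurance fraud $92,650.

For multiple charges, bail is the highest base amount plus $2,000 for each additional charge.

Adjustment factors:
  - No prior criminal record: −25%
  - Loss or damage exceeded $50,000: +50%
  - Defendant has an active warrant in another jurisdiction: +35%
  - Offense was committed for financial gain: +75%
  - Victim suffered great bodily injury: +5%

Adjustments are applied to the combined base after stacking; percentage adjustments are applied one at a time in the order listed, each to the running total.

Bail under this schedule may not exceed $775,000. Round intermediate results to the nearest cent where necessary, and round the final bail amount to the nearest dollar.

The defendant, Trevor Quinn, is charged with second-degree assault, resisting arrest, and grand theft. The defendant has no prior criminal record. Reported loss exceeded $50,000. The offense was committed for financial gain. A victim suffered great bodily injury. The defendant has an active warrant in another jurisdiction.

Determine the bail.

Base amounts from the schedule: second-degree assault $55,000; resisting arrest $2,000; grand theft $31,000.
Stacking rule: highest base plus $2,000 per additional charge. Highest is second-degree assault at $55,000; 2 additional charges → +$4,000. Combined base = $59,000.
No prior criminal record (−25%): $59,000 × 0.75 = $44,250.
Loss or damage exceeded $50,000 (+50%): $44,250 × 1.5 = $66,375.
Defendant has an active warrant in another jurisdiction (+35%): $66,375 × 1.35 = $89,606.25.
Offense was committed for financial gain (+75%): $89,606.25 × 1.75 = $156,810.94.
Victim suffered great bodily injury (+5%): $156,810.94 × 1.05 = $164,651.49.
$164,651.49 is within the $775,000 maximum.
Rounded to the nearest dollar: $164,651.

$164,651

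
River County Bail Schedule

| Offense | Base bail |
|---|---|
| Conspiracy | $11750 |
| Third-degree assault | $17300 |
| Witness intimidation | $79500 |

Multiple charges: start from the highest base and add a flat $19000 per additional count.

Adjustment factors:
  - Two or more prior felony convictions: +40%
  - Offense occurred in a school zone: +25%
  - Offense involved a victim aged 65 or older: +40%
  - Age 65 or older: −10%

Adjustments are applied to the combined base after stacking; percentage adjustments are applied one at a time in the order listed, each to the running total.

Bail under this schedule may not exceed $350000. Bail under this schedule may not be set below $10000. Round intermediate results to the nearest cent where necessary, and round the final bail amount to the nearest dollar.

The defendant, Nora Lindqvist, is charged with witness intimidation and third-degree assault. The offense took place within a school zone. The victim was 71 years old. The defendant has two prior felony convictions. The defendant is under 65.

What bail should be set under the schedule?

$241325

Base amounts from the schedule: witness intimidation $79500; third-degree assault $17300.
Stacking rule: highest base plus $19000 per additional charge. Highest is witness intimidation at $79500; 1 additional charge → +$19000. Combined base = $98500.
Two or more prior felony convictions (+40%): $98500 × 1.4 = $137900.
Offense occurred in a school zone (+25%): $137900 × 1.25 = $172375.
Offense involved a victim aged 65 or older (+40%): $172375 × 1.4 = $241325.
$241325 is within the $350000 maximum.
$241325 is at or above the $10000 minimum.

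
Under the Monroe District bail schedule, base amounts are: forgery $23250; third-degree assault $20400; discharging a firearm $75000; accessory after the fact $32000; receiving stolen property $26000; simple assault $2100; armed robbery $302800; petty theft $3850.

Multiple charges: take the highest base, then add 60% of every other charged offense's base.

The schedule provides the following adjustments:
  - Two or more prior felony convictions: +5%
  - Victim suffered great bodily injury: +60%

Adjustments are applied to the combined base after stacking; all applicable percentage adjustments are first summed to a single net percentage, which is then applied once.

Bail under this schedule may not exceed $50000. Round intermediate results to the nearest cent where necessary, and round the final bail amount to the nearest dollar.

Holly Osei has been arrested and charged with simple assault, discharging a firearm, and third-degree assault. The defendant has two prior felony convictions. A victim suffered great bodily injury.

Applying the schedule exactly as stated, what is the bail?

Base amounts from the schedule: simple assault $2100; discharging a firearm $75000; third-degree assault $20400.
Stacking rule: highest base plus 60% of each additional charge. Highest is discharging a firearm at $75000. Additional: $2100 × 60% = $1260; $20400 × 60% = $12240. Combined base = $75000 + $13500 = $88500.
Net percentage adjustment: +5% +60% = +65%. $88500 × 1.65 = $146025.
Result $146025 exceeds the maximum of $50000; bail is capped at $50000.

$50000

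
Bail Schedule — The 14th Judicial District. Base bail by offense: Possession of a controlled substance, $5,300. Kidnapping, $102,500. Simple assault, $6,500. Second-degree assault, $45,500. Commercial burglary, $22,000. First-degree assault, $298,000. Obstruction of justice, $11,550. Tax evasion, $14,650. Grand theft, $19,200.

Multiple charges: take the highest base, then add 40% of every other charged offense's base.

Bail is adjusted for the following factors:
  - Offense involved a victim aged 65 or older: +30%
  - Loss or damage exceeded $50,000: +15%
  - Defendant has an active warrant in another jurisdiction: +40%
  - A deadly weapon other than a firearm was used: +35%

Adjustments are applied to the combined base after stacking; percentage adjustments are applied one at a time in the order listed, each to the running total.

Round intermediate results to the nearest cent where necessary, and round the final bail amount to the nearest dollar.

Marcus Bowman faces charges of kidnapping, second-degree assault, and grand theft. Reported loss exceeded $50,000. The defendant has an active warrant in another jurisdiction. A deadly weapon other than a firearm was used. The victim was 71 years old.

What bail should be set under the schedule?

Base amounts from the schedule: kidnapping $102,500; second-degree assault $45,500; grand theft $19,200.
Stacking rule: highest base plus 40% of each additional charge. Highest is kidnapping at $102,500. Additional: $45,500 × 40% = $18,200; $19,200 × 40% = $7,680. Combined base = $102,500 + $25,880 = $128,380.
Offense involved a victim aged 65 or older (+30%): $128,380 × 1.3 = $166,894.
Loss or damage exceeded $50,000 (+15%): $166,894 × 1.15 = $191,928.10.
Defendant has an active warrant in another jurisdiction (+40%): $191,928.10 × 1.4 = $268,699.34.
A deadly weapon other than a firearm was used (+35%): $268,699.34 × 1.35 = $362,744.11.
Rounded to the nearest dollar: $362,744.

$362,744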